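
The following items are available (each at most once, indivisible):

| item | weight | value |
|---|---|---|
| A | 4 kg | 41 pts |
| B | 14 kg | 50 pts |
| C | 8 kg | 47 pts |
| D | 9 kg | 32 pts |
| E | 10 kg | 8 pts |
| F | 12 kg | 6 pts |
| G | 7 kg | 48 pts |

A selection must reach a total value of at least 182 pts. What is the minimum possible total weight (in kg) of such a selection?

Subsets with value ≥ 182, sorted by total weight:
- A+B+C+G: weight 33, value 186
- A+B+C+D+G: weight 42, value 218
- A+B+C+E+G: weight 43, value 194
Minimum weight: 33 kg.

33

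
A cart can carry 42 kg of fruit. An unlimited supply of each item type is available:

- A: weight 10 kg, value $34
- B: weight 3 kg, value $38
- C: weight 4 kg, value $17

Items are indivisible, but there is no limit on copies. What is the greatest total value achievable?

Best value-per-unit is B at 38/3, and filling with it alone uses weight 14×3=42. No mix of the others beats 14×38 = 532.

$532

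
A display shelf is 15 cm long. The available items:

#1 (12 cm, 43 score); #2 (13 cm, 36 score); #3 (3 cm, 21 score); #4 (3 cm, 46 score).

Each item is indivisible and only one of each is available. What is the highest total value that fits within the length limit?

This is a 0/1 knapsack; check combinations near the capacity.
- #1+#4: length 12+3=15, value 43+46=89
- #3+#4: length 3+3=6, value 21+46=67
- #1+#3: length 12+3=15, value 43+21=64
- #4: length 3, value 46
Best: 89 score.

89 score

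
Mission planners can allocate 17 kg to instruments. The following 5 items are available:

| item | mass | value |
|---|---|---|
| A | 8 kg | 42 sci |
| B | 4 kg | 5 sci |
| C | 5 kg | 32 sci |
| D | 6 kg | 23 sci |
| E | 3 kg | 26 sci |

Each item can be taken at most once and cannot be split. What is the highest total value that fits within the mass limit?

100 sci

This is a 0/1 knapsack; check combinations near the capacity.
- A+C+E: mass 8+5+3=16, value 42+32+26=100
- A+D+E: mass 8+6+3=17, value 42+23+26=91
- C+D+E: mass 5+6+3=14, value 32+23+26=81
Best: 100 sci.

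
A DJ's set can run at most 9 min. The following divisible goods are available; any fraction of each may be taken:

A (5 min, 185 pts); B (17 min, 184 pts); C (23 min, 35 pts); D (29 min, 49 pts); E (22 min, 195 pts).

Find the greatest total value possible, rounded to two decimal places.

Take in order of value per unit:
- A (185/5 per unit): all 5 → value 185, running total 185.00
- B (184/17 per unit): 4 of 17 → value 4×184/17 = 43.2941, running total 228.29
Total 228.29.

228.29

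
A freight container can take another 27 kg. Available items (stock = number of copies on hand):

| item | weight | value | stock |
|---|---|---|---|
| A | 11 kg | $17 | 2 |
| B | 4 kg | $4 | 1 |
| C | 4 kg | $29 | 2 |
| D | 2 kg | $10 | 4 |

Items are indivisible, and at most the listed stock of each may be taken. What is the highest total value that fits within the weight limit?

Best selections within weight 27 and stock limits:
- 1×A + 2×C + 4×D: weight 27, value 115
- 1×A + 2×C + 3×D: weight 25, value 105
- 1×B + 2×C + 4×D: weight 20, value 102
Best: $115.

$115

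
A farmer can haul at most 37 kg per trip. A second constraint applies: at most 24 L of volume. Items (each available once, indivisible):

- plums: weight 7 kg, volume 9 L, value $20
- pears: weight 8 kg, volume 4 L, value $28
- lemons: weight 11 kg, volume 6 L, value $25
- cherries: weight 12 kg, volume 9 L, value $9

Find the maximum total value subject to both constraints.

Feasible sets respecting both limits:
- plums+pears+lemons: weight 26, volume 19, value 73
- pears+lemons+cherries: weight 31, volume 19, value 62
- plums+pears+cherries: weight 27, volume 22, value 57
- plums+lemons+cherries: weight 30, volume 24, value 54
Best: $73.

$73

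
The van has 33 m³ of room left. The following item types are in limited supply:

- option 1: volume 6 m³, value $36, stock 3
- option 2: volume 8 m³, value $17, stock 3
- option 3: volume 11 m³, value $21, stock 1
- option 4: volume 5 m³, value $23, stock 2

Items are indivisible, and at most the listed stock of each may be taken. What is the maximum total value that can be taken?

$154

Best selections within volume 33 and stock limits:
- 3×option 1 + 2×option 4: volume 28, value 154
- 3×option 1 + 1×option 2 + 1×option 4: volume 31, value 148
- 2×option 1 + 1×option 3 + 2×option 4: volume 33, value 139
Best: $154.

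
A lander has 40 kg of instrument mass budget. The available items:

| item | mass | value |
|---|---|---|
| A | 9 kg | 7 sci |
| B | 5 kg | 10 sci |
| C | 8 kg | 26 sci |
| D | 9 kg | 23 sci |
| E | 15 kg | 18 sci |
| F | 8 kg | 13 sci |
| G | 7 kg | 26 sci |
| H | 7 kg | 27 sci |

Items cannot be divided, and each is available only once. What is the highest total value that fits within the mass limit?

Check high-value combinations within 40 kg:
- C+D+F+G+H: mass 8+9+8+7+7=39, value 26+23+13+26+27=115
- B+C+D+G+H: mass 5+8+9+7+7=36, value 10+26+23+26+27=112
- A+C+D+G+H: mass 9+8+9+7+7=40, value 7+26+23+26+27=109
- C+D+G+H: mass 8+9+7+7=31, value 26+23+26+27=102
Best: 115 sci.

115 sci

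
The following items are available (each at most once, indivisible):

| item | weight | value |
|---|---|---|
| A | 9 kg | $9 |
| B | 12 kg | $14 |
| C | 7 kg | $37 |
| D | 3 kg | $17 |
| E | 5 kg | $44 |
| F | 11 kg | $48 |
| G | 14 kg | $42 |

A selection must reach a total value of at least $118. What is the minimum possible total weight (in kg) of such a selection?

23

Subsets with value ≥ 118, sorted by total weight:
- C+E+F: weight 23, value 129
- C+D+E+F: weight 26, value 146
Minimum weight: 23 kg.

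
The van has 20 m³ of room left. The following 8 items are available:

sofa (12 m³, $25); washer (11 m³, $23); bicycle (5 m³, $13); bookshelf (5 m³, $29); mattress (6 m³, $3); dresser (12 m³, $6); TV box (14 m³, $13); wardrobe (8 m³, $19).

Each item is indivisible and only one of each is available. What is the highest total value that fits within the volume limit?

$61

Check high-value combinations within 20 m³:
- bicycle+bookshelf+wardrobe: volume 5+5+8=18, value 13+29+19=61
- sofa+bookshelf: volume 12+5=17, value 25+29=54
- washer+bookshelf: volume 11+5=16, value 23+29=52
- bookshelf+mattress+wardrobe: volume 5+6+8=19, value 29+3+19=51
- bookshelf+wardrobe: volume 5+8=13, value 29+19=48
Best: $61.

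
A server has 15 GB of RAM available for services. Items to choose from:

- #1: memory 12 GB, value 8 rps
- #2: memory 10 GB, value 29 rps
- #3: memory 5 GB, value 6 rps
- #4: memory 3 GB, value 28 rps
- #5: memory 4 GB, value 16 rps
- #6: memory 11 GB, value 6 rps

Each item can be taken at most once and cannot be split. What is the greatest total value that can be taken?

57 rps

Check high-value combinations within 15 GB:
- #2+#4: memory 10+3=13, value 29+28=57
- #3+#4+#5: memory 5+3+4=12, value 6+28+16=50
- #2+#5: memory 10+4=14, value 29+16=45
Best: 57 rps.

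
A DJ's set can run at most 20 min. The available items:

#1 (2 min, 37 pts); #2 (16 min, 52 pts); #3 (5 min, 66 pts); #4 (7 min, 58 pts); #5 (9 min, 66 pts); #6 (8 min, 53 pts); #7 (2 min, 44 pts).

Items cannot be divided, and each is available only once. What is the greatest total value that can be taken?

213 pts

Check high-value combinations within 20 min:
- #1+#3+#5+#7: duration 2+5+9+2=18, value 37+66+66+44=213
- #1+#3+#4+#7: duration 2+5+7+2=16, value 37+66+58+44=205
- #1+#4+#5+#7: duration 2+7+9+2=20, value 37+58+66+44=205
- #1+#3+#6+#7: duration 2+5+8+2=17, value 37+66+53+44=200
Best: 213 pts.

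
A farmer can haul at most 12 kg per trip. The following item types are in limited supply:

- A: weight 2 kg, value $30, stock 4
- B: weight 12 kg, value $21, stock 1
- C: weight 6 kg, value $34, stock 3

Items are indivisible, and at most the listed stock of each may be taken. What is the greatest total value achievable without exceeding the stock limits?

Top feasible selections:
- 3×A + 1×C: weight 12, value 124
- 4×A: weight 8, value 120
Best: $124.

$124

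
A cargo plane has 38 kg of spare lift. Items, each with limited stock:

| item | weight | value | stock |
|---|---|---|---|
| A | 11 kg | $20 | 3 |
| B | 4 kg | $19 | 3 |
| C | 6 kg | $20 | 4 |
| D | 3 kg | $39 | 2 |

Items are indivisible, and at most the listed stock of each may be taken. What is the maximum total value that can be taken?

$196

Best selections within weight 38 and stock limits:
- 2×B + 4×C + 2×D: weight 38, value 196
- 3×B + 3×C + 2×D: weight 36, value 195
- 1×B + 4×C + 2×D: weight 34, value 177
Best: $196.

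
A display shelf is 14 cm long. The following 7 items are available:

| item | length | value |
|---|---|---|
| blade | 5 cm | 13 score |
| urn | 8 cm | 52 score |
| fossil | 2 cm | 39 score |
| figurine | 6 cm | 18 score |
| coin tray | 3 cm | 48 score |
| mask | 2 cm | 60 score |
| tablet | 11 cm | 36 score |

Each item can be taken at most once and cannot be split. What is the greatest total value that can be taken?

165 score

Check high-value combinations within 14 cm:
- fossil+figurine+coin tray+mask: length 2+6+3+2=13, value 39+18+48+60=165
- blade+fossil+coin tray+mask: length 5+2+3+2=12, value 13+39+48+60=160
- urn+coin tray+mask: length 8+3+2=13, value 52+48+60=160
Best: 165 score.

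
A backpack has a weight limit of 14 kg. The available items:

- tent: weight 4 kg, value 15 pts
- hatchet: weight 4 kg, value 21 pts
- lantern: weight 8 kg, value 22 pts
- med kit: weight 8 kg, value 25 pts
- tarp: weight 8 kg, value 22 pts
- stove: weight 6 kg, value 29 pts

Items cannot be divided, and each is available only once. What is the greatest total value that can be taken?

65 pts

Check high-value combinations within 14 kg:
- tent+hatchet+stove: weight 4+4+6=14, value 15+21+29=65
- med kit+stove: weight 8+6=14, value 25+29=54
- lantern+stove: weight 8+6=14, value 22+29=51
- tarp+stove: weight 8+6=14, value 22+29=51
- hatchet+stove: weight 4+6=10, value 21+29=50
Best: 65 pts.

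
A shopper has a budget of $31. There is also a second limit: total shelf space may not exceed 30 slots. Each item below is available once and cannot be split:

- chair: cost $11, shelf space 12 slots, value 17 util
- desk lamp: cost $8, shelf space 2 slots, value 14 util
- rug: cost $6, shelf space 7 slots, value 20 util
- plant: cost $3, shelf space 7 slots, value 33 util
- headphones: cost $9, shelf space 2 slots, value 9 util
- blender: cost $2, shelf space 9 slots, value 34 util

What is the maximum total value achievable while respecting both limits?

110 util

Feasible sets respecting both limits:
- desk lamp+rug+plant+headphones+blender: cost 28, shelf space 27, value 110
- desk lamp+rug+plant+blender: cost 19, shelf space 25, value 101
- chair+desk lamp+plant+blender: cost 24, shelf space 30, value 98
Best: 110 util.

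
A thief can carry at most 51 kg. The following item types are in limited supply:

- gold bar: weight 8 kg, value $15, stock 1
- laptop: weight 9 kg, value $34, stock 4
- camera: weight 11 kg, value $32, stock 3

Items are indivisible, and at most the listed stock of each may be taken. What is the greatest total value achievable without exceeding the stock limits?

$168

Top feasible selections:
- 4×laptop + 1×camera: weight 47, value 168
- 3×laptop + 2×camera: weight 49, value 166
Best: $168.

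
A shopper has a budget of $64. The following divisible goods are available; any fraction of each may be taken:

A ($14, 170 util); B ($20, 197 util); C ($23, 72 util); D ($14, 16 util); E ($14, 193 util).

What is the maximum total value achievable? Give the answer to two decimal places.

Take in order of value per unit:
- E (193/14 per unit): all 14 → value 193, running total 193.00
- A (170/14 per unit): all 14 → value 170, running total 363.00
- B (197/20 per unit): all 20 → value 197, running total 560.00
- C (72/23 per unit): 16 of 23 → value 16×72/23 = 50.0870, running total 610.09
Total 610.09.

610.09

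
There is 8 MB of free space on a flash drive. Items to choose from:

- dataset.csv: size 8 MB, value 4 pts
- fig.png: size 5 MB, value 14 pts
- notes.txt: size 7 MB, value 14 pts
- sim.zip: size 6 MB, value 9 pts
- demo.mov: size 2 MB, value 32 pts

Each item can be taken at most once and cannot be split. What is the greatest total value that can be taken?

46 pts

Check high-value combinations within 8 MB:
- fig.png+demo.mov: size 5+2=7, value 14+32=46
- sim.zip+demo.mov: size 6+2=8, value 9+32=41
- demo.mov: size 2, value 32
- fig.png: size 5, value 14
- notes.txt: size 7, value 14
Best: 46 pts.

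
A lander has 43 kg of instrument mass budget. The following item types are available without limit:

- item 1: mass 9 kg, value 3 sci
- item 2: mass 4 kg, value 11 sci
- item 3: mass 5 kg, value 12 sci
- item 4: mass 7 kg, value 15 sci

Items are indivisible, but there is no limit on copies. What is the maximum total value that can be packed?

114 sci

Best value-per-unit is item 2 at 11/4; filling with it alone gives 10×11 = 110.
Optimal mix: 9×item 2 + 1×item 4 → mass 43, value 114.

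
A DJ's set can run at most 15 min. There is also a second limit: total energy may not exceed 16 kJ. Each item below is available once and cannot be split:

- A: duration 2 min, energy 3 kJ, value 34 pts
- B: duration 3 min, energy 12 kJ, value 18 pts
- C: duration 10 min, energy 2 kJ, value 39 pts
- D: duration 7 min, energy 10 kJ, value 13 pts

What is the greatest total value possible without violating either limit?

Feasible sets respecting both limits:
- A+C: duration 12, energy 5, value 73
- B+C: duration 13, energy 14, value 57
- A+B: duration 5, energy 15, value 52
Best: 73 pts.

73 pts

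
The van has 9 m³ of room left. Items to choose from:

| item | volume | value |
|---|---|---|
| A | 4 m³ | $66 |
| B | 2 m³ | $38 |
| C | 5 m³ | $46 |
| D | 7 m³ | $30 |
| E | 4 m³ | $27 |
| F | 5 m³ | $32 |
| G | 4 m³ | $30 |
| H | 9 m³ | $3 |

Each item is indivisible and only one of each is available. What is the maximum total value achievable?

Check high-value combinations within 9 m³:
- A+C: volume 4+5=9, value 66+46=112
- A+B: volume 4+2=6, value 66+38=104
- A+F: volume 4+5=9, value 66+32=98
- A+G: volume 4+4=8, value 66+30=96
- A+E: volume 4+4=8, value 66+27=93
Best: $112.

$112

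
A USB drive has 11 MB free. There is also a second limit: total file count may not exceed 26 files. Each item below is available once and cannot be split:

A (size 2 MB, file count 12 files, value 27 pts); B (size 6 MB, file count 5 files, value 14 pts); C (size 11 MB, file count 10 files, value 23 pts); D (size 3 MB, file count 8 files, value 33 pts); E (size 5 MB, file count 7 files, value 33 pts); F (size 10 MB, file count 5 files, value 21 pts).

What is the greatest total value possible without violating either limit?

74 pts

Feasible sets respecting both limits:
- A+B+D: size 11, file count 25, value 74
- D+E: size 8, file count 15, value 66
- A+D: size 5, file count 20, value 60
Best: 74 pts.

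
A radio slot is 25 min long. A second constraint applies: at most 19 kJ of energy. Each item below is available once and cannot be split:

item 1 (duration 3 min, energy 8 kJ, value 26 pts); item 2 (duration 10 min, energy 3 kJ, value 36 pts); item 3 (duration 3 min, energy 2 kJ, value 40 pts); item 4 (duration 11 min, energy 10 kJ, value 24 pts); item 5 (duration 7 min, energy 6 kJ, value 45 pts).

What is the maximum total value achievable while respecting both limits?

147 pts

Feasible sets respecting both limits:
- item 1+item 2+item 3+item 5: duration 23, energy 19, value 147
- item 2+item 3+item 5: duration 20, energy 11, value 121
- item 1+item 3+item 5: duration 13, energy 16, value 111
Best: 147 pts.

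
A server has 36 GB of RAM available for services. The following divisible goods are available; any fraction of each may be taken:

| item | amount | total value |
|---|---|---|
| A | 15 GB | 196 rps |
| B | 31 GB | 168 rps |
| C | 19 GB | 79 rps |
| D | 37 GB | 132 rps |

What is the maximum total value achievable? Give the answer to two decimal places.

Take in order of value per unit:
- A (196/15 per unit): all 15 → value 196, running total 196.00
- B (168/31 per unit): 21 of 31 → value 21×168/31 = 113.8065, running total 309.81
Total 309.81.

309.81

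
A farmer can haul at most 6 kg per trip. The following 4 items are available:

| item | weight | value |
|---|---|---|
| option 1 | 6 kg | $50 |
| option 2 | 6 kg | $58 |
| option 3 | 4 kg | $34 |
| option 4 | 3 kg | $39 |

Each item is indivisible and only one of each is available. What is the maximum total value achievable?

$58

This is a 0/1 knapsack; check combinations near the capacity.
- option 2: weight 6, value 58
- option 1: weight 6, value 50
- option 4: weight 3, value 39
Best: $58.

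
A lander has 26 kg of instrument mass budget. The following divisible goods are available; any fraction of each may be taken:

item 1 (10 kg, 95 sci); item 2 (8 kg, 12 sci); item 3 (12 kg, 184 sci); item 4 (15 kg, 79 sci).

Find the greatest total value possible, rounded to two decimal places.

300.07

Take in order of value per unit:
- item 3 (184/12 per unit): all 12 → value 184, running total 184.00
- item 1 (95/10 per unit): all 10 → value 95, running total 279.00
- item 4 (79/15 per unit): 4 of 15 → value 4×79/15 = 21.0667, running total 300.07
Total 300.07.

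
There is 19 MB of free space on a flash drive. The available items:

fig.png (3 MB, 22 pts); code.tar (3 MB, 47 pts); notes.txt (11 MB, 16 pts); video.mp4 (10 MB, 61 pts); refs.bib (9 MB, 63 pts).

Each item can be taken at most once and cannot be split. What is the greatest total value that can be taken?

Check high-value combinations within 19 MB:
- fig.png+code.tar+refs.bib: size 3+3+9=15, value 22+47+63=132
- fig.png+code.tar+video.mp4: size 3+3+10=16, value 22+47+61=130
- video.mp4+refs.bib: size 10+9=19, value 61+63=124
- code.tar+refs.bib: size 3+9=12, value 47+63=110
Best: 132 pts.

132 pts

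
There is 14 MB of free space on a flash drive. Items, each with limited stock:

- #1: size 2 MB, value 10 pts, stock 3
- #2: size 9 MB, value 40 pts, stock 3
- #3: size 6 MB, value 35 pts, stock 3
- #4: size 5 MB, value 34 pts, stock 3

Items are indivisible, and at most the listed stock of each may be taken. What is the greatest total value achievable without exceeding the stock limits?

Best selections within size 14 and stock limits:
- 2×#1 + 2×#4: size 14, value 88
- 1×#1 + 2×#3: size 14, value 80
- 1×#1 + 1×#3 + 1×#4: size 13, value 79
Best: 88 pts.

88 pts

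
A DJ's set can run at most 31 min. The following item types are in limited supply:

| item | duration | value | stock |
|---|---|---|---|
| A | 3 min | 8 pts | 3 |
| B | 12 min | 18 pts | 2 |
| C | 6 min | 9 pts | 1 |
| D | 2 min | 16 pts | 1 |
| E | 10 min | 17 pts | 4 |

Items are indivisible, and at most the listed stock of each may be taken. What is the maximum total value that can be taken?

74 pts

Top feasible selections:
- 3×A + 1×D + 2×E: duration 31, value 74
- 3×A + 1×B + 1×C + 1×D: duration 29, value 67
Best: 74 pts.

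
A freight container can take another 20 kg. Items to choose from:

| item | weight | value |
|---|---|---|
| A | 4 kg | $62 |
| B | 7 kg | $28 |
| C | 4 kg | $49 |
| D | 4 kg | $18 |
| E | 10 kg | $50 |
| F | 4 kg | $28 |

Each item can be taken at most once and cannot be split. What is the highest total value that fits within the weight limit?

Check high-value combinations within 20 kg:
- A+B+C+F: weight 4+7+4+4=19, value 62+28+49+28=167
- A+C+E: weight 4+4+10=18, value 62+49+50=161
- A+C+D+F: weight 4+4+4+4=16, value 62+49+18+28=157
- A+B+C+D: weight 4+7+4+4=19, value 62+28+49+18=157
Best: $167.

$167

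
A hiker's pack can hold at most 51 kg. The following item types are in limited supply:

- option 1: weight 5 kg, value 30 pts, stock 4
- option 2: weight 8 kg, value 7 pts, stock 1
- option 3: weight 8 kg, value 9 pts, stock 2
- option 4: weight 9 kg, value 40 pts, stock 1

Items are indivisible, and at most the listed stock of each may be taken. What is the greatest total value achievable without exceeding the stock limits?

178 pts

Best selections within weight 51 and stock limits:
- 4×option 1 + 2×option 3 + 1×option 4: weight 45, value 178
- 4×option 1 + 1×option 2 + 1×option 3 + 1×option 4: weight 45, value 176
- 4×option 1 + 1×option 3 + 1×option 4: weight 37, value 169
Best: 178 pts.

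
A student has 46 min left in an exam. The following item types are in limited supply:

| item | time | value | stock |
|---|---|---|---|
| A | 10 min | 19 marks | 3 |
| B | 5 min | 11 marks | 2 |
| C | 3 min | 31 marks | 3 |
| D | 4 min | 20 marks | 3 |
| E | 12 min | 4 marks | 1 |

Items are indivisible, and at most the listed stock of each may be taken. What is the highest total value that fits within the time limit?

202 marks

Top feasible selections:
- 2×A + 1×B + 3×C + 3×D: time 46, value 202
- 1×A + 2×B + 3×C + 3×D: time 41, value 194
Best: 202 marks.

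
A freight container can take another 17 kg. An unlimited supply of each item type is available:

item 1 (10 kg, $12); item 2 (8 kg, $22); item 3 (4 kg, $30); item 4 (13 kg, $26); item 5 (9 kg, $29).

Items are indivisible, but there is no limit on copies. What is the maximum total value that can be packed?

$120

Best value-per-unit is item 3 at 30/4, and filling with it alone uses weight 4×4=16. No mix of the others beats 4×30 = 120.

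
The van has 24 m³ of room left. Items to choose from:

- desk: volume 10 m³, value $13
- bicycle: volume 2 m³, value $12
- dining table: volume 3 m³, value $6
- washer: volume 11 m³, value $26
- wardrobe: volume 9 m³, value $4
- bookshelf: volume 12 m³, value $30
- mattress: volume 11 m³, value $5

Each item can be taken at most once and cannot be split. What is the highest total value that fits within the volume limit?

Check high-value combinations within 24 m³:
- washer+bookshelf: volume 11+12=23, value 26+30=56
- desk+bicycle+bookshelf: volume 10+2+12=24, value 13+12+30=55
- desk+bicycle+washer: volume 10+2+11=23, value 13+12+26=51
Best: $56.

$56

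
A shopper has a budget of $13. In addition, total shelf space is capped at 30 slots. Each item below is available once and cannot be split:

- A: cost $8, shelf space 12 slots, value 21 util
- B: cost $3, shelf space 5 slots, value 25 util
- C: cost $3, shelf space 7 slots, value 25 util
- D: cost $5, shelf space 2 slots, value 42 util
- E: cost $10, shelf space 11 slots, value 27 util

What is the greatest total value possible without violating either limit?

92 util

Feasible sets respecting both limits:
- B+C+D: cost 11, shelf space 14, value 92
- B+D: cost 8, shelf space 7, value 67
- C+D: cost 8, shelf space 9, value 67
Best: 92 util.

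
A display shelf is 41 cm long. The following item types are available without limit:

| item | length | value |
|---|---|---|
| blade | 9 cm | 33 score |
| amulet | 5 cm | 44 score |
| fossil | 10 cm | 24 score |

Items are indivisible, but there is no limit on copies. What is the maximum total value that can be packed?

Best value-per-unit is amulet at 44/5, and filling with it alone uses length 8×5=40. No mix of the others beats 8×44 = 352.

352 score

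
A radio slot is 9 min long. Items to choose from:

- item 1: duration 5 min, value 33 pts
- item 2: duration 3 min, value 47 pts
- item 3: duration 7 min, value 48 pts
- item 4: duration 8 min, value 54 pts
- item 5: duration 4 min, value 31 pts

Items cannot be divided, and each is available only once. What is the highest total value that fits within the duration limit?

80 pts

Check high-value combinations within 9 min:
- item 1+item 2: duration 5+3=8, value 33+47=80
- item 2+item 5: duration 3+4=7, value 47+31=78
- item 1+item 5: duration 5+4=9, value 33+31=64
- item 4: duration 8, value 54
Best: 80 pts.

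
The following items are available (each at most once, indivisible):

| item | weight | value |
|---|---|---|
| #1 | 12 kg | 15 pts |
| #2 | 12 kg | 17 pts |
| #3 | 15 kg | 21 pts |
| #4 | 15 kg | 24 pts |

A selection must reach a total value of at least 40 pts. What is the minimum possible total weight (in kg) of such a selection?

Subsets with value ≥ 40, sorted by total weight:
- #2+#4: weight 27, value 41
- #3+#4: weight 30, value 45
- #1+#2+#4: weight 39, value 56
- #1+#2+#3: weight 39, value 53
Minimum weight: 27 kg.

27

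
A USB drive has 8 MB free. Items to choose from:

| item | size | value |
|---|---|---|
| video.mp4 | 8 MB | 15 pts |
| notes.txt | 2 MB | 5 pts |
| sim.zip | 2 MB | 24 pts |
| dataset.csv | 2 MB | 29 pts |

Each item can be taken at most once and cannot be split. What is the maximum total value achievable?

Check high-value combinations within 8 MB:
- notes.txt+sim.zip+dataset.csv: size 2+2+2=6, value 5+24+29=58
- sim.zip+dataset.csv: size 2+2=4, value 24+29=53
- notes.txt+dataset.csv: size 2+2=4, value 5+29=34
- dataset.csv: size 2, value 29
- notes.txt+sim.zip: size 2+2=4, value 5+24=29
Best: 58 pts.

58 pts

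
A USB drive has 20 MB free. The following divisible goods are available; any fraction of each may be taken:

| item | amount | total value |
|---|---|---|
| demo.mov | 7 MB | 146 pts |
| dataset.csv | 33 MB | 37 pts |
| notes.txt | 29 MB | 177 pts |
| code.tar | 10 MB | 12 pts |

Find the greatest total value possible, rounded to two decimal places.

225.34

Take in order of value per unit:
- demo.mov (146/7 per unit): all 7 → value 146, running total 146.00
- notes.txt (177/29 per unit): 13 of 29 → value 13×177/29 = 79.3448, running total 225.34
Total 225.34.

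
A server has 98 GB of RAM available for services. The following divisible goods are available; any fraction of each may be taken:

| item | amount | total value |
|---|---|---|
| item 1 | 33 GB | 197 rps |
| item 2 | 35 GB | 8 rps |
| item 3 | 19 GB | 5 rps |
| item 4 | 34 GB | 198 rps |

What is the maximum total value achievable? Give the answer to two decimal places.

Take in order of value per unit:
- item 1 (197/33 per unit): all 33 → value 197, running total 197.00
- item 4 (198/34 per unit): all 34 → value 198, running total 395.00
- item 3 (5/19 per unit): all 19 → value 5, running total 400.00
- item 2 (8/35 per unit): 12 of 35 → value 12×8/35 = 2.7429, running total 402.74
Total 402.74.

402.74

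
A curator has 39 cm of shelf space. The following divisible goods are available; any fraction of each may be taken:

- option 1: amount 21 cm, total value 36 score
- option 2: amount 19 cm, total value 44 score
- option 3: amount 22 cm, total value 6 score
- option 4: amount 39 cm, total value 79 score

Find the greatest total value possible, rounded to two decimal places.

84.51

Take in order of value per unit:
- option 2 (44/19 per unit): all 19 → value 44, running total 44.00
- option 4 (79/39 per unit): 20 of 39 → value 20×79/39 = 40.5128, running total 84.51
Total 84.51.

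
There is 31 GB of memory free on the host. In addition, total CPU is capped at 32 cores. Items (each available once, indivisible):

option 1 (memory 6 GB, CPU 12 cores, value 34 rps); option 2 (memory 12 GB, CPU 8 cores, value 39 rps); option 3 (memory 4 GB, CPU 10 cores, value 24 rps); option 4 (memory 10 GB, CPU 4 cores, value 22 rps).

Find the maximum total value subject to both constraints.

Feasible sets respecting both limits:
- option 1+option 2+option 3: memory 22, CPU 30, value 97
- option 1+option 2+option 4: memory 28, CPU 24, value 95
- option 2+option 3+option 4: memory 26, CPU 22, value 85
- option 1+option 3+option 4: memory 20, CPU 26, value 80
Best: 97 rps.

97 rps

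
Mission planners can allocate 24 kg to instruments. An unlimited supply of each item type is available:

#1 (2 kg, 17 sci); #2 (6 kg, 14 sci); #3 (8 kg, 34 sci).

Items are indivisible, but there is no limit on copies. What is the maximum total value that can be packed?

Best value-per-unit is #1 at 17/2, and filling with it alone uses mass 12×2=24. No mix of the others beats 12×17 = 204.

204 sci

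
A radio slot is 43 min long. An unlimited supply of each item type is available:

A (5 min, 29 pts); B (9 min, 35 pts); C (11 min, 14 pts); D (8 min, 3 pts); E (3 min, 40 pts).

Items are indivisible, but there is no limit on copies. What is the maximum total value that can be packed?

Best value-per-unit is E at 40/3, and filling with it alone uses duration 14×3=42. No mix of the others beats 14×40 = 560.

560 pts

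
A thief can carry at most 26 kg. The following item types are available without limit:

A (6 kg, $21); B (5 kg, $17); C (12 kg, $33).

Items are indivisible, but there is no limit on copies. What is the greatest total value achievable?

$89

Best value-per-unit is A at 21/6; filling with it alone gives 4×21 = 84.
Optimal mix: 1×A + 4×B → weight 26, value 89.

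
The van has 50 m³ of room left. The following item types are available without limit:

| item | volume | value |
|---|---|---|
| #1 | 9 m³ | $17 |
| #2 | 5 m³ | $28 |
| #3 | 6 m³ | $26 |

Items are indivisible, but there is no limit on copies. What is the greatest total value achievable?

$280

Best value-per-unit is #2 at 28/5, and filling with it alone uses volume 10×5=50. No mix of the others beats 10×28 = 280.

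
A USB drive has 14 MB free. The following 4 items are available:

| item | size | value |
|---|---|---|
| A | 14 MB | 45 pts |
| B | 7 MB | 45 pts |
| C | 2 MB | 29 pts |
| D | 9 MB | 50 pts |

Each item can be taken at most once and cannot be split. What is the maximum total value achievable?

79 pts

Check high-value combinations within 14 MB:
- C+D: size 2+9=11, value 29+50=79
- B+C: size 7+2=9, value 45+29=74
- D: size 9, value 50
Best: 79 pts.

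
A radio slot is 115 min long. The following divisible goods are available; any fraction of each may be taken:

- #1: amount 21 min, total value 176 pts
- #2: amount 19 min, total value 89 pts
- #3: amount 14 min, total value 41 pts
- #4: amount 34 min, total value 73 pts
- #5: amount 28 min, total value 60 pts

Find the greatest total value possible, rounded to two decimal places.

Take in order of value per unit:
- #1 (176/21 per unit): all 21 → value 176, running total 176.00
- #2 (89/19 per unit): all 19 → value 89, running total 265.00
- #3 (41/14 per unit): all 14 → value 41, running total 306.00
- #4 (73/34 per unit): all 34 → value 73, running total 379.00
- #5 (60/28 per unit): 27 of 28 → value 27×60/28 = 57.8571, running total 436.86
Total 436.86.

436.86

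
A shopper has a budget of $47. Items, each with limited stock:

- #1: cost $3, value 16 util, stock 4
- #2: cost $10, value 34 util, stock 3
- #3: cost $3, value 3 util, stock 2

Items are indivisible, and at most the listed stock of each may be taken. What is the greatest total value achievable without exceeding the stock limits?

Top feasible selections:
- 4×#1 + 3×#2 + 1×#3: cost 45, value 169
- 4×#1 + 3×#2: cost 42, value 166
- 3×#1 + 3×#2 + 2×#3: cost 45, value 156
Best: 169 util.

169 util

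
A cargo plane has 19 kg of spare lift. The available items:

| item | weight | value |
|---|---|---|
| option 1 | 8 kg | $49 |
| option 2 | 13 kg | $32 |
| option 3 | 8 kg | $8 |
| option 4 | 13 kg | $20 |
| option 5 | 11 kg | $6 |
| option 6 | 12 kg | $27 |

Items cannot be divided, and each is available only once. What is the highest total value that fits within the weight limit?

$57

Check high-value combinations within 19 kg:
- option 1+option 3: weight 8+8=16, value 49+8=57
- option 1+option 5: weight 8+11=19, value 49+6=55
- option 1: weight 8, value 49
- option 2: weight 13, value 32
- option 6: weight 12, value 27
Best: $57.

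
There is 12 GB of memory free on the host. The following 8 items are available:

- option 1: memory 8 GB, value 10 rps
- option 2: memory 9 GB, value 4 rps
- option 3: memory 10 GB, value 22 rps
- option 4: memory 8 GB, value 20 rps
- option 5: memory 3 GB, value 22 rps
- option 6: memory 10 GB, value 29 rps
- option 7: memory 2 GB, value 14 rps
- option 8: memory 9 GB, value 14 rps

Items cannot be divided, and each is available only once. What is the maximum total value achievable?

43 rps

Check high-value combinations within 12 GB:
- option 6+option 7: memory 10+2=12, value 29+14=43
- option 4+option 5: memory 8+3=11, value 20+22=42
- option 5+option 7: memory 3+2=5, value 22+14=36
Best: 43 rps.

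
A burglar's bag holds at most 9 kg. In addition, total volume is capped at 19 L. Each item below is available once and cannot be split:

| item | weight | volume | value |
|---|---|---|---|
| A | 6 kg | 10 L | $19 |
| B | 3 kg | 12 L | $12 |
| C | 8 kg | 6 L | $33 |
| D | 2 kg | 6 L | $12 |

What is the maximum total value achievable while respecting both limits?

Feasible sets respecting both limits:
- C: weight 8, volume 6, value 33
- A+D: weight 8, volume 16, value 31
- B+D: weight 5, volume 18, value 24
Best: $33.

$33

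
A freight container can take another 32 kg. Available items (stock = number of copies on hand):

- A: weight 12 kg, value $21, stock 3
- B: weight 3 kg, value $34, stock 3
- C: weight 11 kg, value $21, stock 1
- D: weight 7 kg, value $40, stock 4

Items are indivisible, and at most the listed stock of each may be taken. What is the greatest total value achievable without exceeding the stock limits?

$222

Best selections within weight 32 and stock limits:
- 3×B + 3×D: weight 30, value 222
- 1×B + 4×D: weight 31, value 194
- 2×B + 3×D: weight 27, value 188
Best: $222.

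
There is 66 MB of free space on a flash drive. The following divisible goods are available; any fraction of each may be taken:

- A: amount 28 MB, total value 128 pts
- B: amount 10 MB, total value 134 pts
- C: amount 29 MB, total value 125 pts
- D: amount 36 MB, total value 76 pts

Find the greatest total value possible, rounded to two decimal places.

Take in order of value per unit:
- B (134/10 per unit): all 10 → value 134, running total 134.00
- A (128/28 per unit): all 28 → value 128, running total 262.00
- C (125/29 per unit): 28 of 29 → value 28×125/29 = 120.6897, running total 382.69
Total 382.69.

382.69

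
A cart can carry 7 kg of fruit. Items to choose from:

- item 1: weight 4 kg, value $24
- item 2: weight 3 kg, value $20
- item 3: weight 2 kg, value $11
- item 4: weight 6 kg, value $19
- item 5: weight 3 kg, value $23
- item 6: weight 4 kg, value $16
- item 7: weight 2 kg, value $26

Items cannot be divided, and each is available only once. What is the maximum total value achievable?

$60

Check high-value combinations within 7 kg:
- item 3+item 5+item 7: weight 2+3+2=7, value 11+23+26=60
- item 2+item 3+item 7: weight 3+2+2=7, value 20+11+26=57
- item 1+item 7: weight 4+2=6, value 24+26=50
- item 5+item 7: weight 3+2=5, value 23+26=49
Best: $60.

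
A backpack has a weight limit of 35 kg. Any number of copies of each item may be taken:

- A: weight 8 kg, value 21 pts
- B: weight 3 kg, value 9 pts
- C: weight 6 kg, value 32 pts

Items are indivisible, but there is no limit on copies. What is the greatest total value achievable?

169 pts

Best value-per-unit is C at 32/6; filling with it alone gives 5×32 = 160.
Optimal mix: 1×B + 5×C → weight 33, value 169.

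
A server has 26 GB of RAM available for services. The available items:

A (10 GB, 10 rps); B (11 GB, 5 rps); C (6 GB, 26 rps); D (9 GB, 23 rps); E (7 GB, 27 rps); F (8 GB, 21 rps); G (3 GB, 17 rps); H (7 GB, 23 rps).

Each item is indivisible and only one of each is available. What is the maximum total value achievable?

93 rps

This is a 0/1 knapsack; check combinations near the capacity.
- C+E+G+H: memory 6+7+3+7=23, value 26+27+17+23=93
- C+D+E+G: memory 6+9+7+3=25, value 26+23+27+17=93
- C+E+F+G: memory 6+7+8+3=24, value 26+27+21+17=91
- D+E+G+H: memory 9+7+3+7=26, value 23+27+17+23=90
Best: 93 rps.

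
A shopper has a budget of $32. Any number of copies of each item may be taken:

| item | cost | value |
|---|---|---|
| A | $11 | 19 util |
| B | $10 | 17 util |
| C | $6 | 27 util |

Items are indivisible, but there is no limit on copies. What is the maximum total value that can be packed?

135 util

Best value-per-unit is C at 27/6, and filling with it alone uses cost 5×6=30. No mix of the others beats 5×27 = 135.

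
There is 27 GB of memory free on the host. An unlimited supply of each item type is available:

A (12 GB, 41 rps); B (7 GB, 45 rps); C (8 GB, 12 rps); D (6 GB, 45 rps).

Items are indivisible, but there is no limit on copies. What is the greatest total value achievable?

180 rps

Best value-per-unit is D at 45/6; filling with it alone gives 4×45 = 180.
Optimal mix: 3×B + 1×D → memory 27, value 180.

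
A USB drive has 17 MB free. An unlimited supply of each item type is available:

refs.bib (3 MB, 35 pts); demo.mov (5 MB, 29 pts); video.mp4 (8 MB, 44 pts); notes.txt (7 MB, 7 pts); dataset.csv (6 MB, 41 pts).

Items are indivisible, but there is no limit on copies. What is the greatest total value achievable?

Best value-per-unit is refs.bib at 35/3, and filling with it alone uses size 5×3=15. No mix of the others beats 5×35 = 175.

175 pts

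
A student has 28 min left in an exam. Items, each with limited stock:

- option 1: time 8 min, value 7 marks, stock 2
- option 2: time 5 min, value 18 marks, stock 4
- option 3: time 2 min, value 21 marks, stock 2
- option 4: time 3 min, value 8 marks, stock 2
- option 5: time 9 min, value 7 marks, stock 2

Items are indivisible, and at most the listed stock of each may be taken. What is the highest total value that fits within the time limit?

Best selections within time 28 and stock limits:
- 4×option 2 + 2×option 3 + 1×option 4: time 27, value 122
- 4×option 2 + 2×option 3: time 24, value 114
- 3×option 2 + 2×option 3 + 2×option 4: time 25, value 112
- 4×option 2 + 1×option 3 + 2×option 4: time 28, value 109
Best: 122 marks.

122 marks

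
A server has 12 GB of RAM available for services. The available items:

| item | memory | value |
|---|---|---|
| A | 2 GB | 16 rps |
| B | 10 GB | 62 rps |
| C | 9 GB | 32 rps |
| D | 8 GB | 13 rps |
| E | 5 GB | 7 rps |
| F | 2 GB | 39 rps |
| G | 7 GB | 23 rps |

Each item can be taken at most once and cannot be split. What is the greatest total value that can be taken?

101 rps

Check high-value combinations within 12 GB:
- B+F: memory 10+2=12, value 62+39=101
- A+F+G: memory 2+2+7=11, value 16+39+23=78
- A+B: memory 2+10=12, value 16+62=78
- C+F: memory 9+2=11, value 32+39=71
Best: 101 rps.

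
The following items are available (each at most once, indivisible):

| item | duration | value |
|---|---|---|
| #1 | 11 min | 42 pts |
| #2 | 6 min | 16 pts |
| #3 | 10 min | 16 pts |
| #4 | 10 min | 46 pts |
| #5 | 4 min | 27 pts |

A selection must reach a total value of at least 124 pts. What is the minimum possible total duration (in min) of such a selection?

Subsets with value ≥ 124, sorted by total duration:
- #1+#2+#4+#5: duration 31, value 131
- #1+#3+#4+#5: duration 35, value 131
- #1+#2+#3+#4+#5: duration 41, value 147
Minimum duration: 31 min.

31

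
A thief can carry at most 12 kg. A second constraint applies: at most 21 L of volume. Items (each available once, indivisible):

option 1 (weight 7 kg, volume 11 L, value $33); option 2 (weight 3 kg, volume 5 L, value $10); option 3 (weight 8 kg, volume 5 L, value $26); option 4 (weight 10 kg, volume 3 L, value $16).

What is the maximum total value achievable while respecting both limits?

Feasible sets respecting both limits:
- option 1+option 2: weight 10, volume 16, value 43
- option 2+option 3: weight 11, volume 10, value 36
- option 1: weight 7, volume 11, value 33
- option 3: weight 8, volume 5, value 26
Best: $43.

$43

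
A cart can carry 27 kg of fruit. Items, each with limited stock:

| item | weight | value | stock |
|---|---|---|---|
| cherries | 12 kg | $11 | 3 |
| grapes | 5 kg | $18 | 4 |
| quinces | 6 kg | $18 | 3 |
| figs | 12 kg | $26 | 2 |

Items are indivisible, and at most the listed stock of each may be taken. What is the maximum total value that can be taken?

$90

Top feasible selections:
- 4×grapes + 1×quinces: weight 26, value 90
- 3×grapes + 2×quinces: weight 27, value 90
Best: $90.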